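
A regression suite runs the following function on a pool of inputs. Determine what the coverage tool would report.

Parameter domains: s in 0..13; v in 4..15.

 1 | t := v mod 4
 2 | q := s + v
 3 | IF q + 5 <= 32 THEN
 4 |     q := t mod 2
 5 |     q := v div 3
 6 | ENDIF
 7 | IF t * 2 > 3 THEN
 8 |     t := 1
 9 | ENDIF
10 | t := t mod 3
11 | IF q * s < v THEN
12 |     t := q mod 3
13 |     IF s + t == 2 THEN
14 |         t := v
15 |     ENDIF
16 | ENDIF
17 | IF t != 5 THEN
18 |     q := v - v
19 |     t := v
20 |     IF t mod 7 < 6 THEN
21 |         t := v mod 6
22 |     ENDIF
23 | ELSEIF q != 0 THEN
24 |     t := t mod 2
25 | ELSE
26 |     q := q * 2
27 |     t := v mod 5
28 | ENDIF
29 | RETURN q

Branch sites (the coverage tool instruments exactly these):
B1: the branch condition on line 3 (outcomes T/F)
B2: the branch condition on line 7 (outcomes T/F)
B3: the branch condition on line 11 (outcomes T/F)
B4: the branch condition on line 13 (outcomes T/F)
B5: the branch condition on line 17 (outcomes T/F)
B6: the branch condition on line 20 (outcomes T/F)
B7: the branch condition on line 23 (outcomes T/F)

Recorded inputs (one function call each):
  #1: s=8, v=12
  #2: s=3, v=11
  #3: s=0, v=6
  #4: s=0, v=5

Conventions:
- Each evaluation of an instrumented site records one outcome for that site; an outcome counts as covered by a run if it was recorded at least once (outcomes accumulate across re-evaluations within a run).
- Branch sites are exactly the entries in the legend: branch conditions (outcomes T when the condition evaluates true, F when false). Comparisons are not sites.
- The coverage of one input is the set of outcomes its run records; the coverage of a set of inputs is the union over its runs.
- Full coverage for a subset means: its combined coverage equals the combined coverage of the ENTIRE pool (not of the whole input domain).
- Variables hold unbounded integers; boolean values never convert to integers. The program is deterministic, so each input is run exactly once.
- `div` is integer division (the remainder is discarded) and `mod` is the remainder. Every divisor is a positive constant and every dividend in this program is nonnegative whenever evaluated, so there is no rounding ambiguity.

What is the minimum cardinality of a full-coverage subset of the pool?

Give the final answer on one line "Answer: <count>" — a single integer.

test 1 (s=8, v=12) fires B1->T, B2->F, B3->F, B5->T, B6->T; hits B1=T, B2=F, B3=F, B5=T, B6=T
test 2 (s=3, v=11) fires B1->T, B2->T, B3->T, B4->F, B5->T, B6->T; hits B1=T, B2=T, B3=T, B4=F, B5=T, B6=T
test 3 (s=0, v=6) fires B1->T, B2->T, B3->T, B4->T, B5->T, B6->F; hits B1=T, B2=T, B3=T, B4=T, B5=T, B6=F
test 4 (s=0, v=5) fires B1->T, B2->F, B3->T, B4->F, B5->T, B6->T; hits B1=T, B2=F, B3=T, B4=F, B5=T, B6=T
the full pool covers 10 outcomes: B1=T, B2=T, B2=F, B3=T, B3=F, B4=T, B4=F, B5=T, B6=T, B6=F
checked all size-1 subsets: none covers 10 outcomes (max 6/10)
checked all size-2 subsets: none covers 10 outcomes (max 9/10)
size 3: inputs {1, 2, 3} cover all 10 outcomes, and no lexicographically smaller subset of this size does

Answer: 3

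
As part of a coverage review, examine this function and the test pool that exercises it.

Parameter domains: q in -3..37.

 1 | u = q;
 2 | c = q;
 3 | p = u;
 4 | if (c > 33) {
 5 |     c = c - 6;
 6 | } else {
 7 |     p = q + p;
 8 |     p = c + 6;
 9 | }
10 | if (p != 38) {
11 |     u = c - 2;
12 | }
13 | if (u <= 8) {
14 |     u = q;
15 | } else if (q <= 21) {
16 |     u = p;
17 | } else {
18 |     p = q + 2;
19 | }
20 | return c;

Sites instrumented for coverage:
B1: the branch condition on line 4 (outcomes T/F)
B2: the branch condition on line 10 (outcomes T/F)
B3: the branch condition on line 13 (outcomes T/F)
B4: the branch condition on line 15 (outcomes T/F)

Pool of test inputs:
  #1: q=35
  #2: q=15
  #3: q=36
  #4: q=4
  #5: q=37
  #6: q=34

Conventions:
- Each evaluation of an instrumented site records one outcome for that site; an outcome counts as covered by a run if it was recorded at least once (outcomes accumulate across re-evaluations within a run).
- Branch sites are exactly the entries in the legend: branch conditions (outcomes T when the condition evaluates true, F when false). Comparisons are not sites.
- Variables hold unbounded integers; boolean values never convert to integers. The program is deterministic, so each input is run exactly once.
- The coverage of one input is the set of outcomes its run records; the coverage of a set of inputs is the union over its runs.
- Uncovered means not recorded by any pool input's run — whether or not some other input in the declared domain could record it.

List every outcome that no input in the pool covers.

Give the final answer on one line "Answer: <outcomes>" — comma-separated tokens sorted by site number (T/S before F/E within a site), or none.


run #1 (q=35) runs B1->T, B2->T, B3->F, B4->F; records B1=T, B2=T, B3=F, B4=F
run #2 (q=15) runs B1->F, B2->T, B3->F, B4->T; records B1=F, B2=T, B3=F, B4=T
run #3 (q=36) runs B1->T, B2->T, B3->F, B4->F; records B1=T, B2=T, B3=F, B4=F
run #4 (q=4) runs B1->F, B2->T, B3->T; records B1=F, B2=T, B3=T
run #5 (q=37) runs B1->T, B2->T, B3->F, B4->F; records B1=T, B2=T, B3=F, B4=F
run #6 (q=34) runs B1->T, B2->T, B3->F, B4->F; records B1=T, B2=T, B3=F, B4=F
union over the pool: B1=T, B1=F, B2=T, B3=T, B3=F, B4=T, B4=F
uncovered (1 of 8): B2=F
Answer: B2=F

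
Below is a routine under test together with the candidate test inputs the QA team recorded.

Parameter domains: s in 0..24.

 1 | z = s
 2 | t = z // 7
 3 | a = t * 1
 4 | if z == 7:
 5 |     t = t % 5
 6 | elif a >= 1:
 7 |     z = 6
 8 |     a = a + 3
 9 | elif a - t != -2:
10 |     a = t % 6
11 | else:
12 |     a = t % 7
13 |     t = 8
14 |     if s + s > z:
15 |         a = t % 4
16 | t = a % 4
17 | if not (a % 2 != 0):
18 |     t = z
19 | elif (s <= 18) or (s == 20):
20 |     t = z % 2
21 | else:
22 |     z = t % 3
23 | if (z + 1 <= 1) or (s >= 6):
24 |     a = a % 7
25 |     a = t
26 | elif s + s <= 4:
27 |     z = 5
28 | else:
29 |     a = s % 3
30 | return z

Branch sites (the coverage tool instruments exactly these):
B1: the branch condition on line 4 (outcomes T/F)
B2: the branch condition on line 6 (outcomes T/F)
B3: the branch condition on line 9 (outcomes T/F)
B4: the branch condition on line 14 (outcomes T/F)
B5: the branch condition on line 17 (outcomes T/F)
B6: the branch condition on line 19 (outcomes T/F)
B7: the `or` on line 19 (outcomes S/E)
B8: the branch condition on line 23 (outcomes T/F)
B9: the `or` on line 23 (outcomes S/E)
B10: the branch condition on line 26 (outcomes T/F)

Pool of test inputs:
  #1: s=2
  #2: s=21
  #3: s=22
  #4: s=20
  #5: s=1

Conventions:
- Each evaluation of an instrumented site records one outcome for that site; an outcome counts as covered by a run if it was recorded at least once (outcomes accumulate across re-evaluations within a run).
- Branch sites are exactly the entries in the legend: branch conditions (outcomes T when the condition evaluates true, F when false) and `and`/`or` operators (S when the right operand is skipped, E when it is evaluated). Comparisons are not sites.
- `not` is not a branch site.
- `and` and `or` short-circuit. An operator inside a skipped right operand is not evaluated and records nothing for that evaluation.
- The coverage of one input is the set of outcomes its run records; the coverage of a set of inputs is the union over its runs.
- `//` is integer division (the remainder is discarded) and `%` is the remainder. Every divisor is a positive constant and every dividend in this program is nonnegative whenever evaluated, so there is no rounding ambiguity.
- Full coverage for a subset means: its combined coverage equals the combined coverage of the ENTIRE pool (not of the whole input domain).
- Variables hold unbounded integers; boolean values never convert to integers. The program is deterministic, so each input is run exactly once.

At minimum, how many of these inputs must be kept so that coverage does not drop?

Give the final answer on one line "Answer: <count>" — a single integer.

#1 (s=2) -> B1->F, B2->F, B3->T, B5->T, B9->E, B8->F, B10->T; covered: B1=F, B2=F, B3=T, B5=T, B8=F, B9=E, B10=T
#2 (s=21) -> B1->F, B2->T, B5->T, B9->E, B8->T; covered: B1=F, B2=T, B5=T, B8=T, B9=E
#3 (s=22) -> B1->F, B2->T, B5->T, B9->E, B8->T; covered: B1=F, B2=T, B5=T, B8=T, B9=E
#4 (s=20) -> B1->F, B2->T, B5->F, B7->E, B6->T, B9->E, B8->T; covered: B1=F, B2=T, B5=F, B6=T, B7=E, B8=T, B9=E
#5 (s=1) -> B1->F, B2->F, B3->T, B5->T, B9->E, B8->F, B10->T; covered: B1=F, B2=F, B3=T, B5=T, B8=F, B9=E, B10=T
together the pool reaches 12 outcomes: B1=F, B2=T, B2=F, B3=T, B5=T, B5=F, B6=T, B7=E, B8=T, B8=F, B9=E, B10=T
every size-1 subset falls short of the 12 outcomes (best: 7/12)
the canonical winner is {1, 4}: size 2, full 12-outcome coverage, earliest index list among size-2 covers

Answer: 2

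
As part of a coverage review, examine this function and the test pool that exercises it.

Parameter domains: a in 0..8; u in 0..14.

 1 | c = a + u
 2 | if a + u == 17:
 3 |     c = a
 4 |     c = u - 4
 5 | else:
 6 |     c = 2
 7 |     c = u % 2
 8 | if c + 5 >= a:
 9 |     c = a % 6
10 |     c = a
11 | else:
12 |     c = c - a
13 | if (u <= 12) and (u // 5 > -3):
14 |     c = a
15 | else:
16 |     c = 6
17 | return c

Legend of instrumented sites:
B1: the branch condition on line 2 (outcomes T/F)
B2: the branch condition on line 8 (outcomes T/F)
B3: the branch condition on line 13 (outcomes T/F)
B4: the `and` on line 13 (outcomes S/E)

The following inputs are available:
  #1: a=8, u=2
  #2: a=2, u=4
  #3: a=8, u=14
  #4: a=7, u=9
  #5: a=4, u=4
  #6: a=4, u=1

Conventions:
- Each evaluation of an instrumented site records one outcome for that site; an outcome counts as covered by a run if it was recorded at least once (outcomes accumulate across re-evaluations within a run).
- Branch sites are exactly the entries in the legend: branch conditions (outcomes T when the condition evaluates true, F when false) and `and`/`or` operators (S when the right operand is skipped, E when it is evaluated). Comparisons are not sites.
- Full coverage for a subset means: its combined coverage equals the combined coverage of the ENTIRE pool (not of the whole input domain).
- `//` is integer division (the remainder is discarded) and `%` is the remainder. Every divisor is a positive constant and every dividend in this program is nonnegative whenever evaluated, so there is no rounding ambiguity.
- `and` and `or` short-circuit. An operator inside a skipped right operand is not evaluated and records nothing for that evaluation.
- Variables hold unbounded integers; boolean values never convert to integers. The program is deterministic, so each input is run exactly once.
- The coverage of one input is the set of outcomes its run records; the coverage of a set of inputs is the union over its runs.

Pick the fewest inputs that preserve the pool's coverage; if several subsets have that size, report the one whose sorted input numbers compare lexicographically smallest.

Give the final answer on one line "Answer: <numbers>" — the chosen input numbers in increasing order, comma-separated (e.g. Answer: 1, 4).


test 1 (a=8, u=2) fires B1->F, B2->F, B4->E, B3->T; hits B1=F, B2=F, B3=T, B4=E
test 2 (a=2, u=4) fires B1->F, B2->T, B4->E, B3->T; hits B1=F, B2=T, B3=T, B4=E
test 3 (a=8, u=14) fires B1->F, B2->F, B4->S, B3->F; hits B1=F, B2=F, B3=F, B4=S
test 4 (a=7, u=9) fires B1->F, B2->F, B4->E, B3->T; hits B1=F, B2=F, B3=T, B4=E
test 5 (a=4, u=4) fires B1->F, B2->T, B4->E, B3->T; hits B1=F, B2=T, B3=T, B4=E
test 6 (a=4, u=1) fires B1->F, B2->T, B4->E, B3->T; hits B1=F, B2=T, B3=T, B4=E
pool-wide coverage (7 outcomes): B1=F, B2=T, B2=F, B3=T, B3=F, B4=S, B4=E
no size-1 subset reaches all 7 outcomes (best union: 4/7)
at size 2, {2, 3} reaches all 7 outcomes; every lexicographically earlier size-2 subset fails
Answer: 2, 3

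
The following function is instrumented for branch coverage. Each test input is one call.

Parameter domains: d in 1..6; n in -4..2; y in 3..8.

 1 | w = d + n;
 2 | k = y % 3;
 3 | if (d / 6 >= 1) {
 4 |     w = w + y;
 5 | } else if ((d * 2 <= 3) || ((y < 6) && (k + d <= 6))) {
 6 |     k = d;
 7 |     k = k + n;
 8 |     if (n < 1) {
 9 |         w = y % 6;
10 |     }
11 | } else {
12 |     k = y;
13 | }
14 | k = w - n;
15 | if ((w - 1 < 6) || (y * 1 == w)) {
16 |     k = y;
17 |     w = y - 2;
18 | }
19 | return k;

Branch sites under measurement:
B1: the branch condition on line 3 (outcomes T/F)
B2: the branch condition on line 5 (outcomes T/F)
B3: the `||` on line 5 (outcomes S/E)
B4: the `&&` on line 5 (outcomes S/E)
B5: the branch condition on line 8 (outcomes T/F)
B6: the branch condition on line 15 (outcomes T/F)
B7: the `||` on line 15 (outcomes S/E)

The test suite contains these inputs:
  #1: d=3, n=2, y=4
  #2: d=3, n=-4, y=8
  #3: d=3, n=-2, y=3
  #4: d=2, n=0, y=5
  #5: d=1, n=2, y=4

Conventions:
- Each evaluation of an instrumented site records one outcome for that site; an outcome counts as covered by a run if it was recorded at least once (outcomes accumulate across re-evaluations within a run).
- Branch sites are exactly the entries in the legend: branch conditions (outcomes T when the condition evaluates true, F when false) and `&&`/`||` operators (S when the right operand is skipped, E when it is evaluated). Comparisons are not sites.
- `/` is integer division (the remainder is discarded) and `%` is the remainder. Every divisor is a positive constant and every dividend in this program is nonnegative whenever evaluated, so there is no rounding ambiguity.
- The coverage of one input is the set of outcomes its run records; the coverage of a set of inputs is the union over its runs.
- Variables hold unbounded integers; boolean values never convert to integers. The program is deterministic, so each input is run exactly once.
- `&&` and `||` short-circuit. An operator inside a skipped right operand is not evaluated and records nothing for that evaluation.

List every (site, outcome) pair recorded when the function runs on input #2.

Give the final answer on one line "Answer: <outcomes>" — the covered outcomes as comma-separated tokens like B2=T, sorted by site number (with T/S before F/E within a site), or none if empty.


Running input #2 (d=3, n=-4, y=8), event by event:
  B1->F, B3->E, B4->S, B2->F, B7->S, B6->T
distinct outcomes covered: B1=F, B2=F, B3=E, B4=S, B6=T, B7=S
Answer: B1=F, B2=F, B3=E, B4=S, B6=T, B7=S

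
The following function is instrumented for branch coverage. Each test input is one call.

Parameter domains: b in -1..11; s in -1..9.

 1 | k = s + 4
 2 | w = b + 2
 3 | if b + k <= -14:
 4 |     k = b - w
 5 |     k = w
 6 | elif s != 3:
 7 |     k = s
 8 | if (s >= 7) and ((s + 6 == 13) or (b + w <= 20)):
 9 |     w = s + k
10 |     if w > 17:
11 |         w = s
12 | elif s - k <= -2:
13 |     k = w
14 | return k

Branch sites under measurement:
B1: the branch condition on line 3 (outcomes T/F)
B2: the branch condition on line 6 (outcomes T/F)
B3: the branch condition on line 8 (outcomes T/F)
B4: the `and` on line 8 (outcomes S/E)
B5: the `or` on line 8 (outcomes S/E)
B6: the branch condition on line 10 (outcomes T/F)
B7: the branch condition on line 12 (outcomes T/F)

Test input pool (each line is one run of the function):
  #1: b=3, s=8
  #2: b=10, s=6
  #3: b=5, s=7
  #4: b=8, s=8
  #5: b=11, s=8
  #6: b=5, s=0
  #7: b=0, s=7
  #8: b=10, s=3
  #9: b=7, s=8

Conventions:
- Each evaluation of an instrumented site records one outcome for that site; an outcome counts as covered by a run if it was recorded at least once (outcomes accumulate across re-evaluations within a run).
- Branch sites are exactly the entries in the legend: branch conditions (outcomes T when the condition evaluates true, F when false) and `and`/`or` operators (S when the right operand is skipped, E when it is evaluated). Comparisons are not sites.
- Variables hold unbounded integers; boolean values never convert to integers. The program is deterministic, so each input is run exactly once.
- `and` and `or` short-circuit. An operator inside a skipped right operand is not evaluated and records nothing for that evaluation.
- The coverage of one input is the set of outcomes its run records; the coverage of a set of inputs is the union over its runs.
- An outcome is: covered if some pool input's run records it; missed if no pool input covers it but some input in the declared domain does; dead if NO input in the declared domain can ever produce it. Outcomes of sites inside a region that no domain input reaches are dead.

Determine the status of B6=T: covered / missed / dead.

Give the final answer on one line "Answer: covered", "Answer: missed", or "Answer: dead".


no pool input records B6=T
but domain input (b=-1, s=9) does record it -> reachable, so missed
Answer: missed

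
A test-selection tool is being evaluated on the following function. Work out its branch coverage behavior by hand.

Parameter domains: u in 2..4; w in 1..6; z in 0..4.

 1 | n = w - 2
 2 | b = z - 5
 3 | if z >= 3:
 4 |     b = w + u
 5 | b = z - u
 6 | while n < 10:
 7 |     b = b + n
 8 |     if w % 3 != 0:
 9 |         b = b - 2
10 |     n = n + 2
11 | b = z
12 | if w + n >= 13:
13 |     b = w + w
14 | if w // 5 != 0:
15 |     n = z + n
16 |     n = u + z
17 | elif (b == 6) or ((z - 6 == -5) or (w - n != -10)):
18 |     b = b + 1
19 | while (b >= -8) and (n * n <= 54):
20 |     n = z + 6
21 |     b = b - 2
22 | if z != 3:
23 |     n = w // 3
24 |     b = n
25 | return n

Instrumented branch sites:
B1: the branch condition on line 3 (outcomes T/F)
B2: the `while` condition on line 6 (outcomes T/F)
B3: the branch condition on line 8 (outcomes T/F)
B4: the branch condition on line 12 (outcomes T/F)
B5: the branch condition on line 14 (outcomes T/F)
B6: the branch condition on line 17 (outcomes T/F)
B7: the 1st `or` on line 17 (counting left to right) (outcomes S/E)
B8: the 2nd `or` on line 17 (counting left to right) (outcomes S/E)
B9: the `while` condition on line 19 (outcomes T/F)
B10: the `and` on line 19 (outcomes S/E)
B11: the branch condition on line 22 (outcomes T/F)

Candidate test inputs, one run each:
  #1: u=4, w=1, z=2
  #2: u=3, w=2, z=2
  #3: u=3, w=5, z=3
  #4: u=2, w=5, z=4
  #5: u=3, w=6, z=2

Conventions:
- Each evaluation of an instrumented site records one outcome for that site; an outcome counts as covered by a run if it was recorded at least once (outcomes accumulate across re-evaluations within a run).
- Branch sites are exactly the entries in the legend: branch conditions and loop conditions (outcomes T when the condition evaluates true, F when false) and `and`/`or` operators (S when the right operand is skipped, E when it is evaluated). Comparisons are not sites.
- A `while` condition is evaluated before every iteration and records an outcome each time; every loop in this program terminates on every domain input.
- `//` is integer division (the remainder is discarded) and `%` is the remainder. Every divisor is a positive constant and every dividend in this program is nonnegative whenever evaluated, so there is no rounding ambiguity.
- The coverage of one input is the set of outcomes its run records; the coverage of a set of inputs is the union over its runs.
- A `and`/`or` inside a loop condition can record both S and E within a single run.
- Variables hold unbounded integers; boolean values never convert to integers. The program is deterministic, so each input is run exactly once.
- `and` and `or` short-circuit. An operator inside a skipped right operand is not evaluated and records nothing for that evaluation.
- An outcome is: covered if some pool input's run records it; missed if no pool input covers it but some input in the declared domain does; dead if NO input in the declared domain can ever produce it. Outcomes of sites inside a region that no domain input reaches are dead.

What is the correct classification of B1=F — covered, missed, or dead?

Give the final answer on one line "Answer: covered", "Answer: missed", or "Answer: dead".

B1=F is recorded by pool input(s) 1, 2, 5 -> covered

Answer: covered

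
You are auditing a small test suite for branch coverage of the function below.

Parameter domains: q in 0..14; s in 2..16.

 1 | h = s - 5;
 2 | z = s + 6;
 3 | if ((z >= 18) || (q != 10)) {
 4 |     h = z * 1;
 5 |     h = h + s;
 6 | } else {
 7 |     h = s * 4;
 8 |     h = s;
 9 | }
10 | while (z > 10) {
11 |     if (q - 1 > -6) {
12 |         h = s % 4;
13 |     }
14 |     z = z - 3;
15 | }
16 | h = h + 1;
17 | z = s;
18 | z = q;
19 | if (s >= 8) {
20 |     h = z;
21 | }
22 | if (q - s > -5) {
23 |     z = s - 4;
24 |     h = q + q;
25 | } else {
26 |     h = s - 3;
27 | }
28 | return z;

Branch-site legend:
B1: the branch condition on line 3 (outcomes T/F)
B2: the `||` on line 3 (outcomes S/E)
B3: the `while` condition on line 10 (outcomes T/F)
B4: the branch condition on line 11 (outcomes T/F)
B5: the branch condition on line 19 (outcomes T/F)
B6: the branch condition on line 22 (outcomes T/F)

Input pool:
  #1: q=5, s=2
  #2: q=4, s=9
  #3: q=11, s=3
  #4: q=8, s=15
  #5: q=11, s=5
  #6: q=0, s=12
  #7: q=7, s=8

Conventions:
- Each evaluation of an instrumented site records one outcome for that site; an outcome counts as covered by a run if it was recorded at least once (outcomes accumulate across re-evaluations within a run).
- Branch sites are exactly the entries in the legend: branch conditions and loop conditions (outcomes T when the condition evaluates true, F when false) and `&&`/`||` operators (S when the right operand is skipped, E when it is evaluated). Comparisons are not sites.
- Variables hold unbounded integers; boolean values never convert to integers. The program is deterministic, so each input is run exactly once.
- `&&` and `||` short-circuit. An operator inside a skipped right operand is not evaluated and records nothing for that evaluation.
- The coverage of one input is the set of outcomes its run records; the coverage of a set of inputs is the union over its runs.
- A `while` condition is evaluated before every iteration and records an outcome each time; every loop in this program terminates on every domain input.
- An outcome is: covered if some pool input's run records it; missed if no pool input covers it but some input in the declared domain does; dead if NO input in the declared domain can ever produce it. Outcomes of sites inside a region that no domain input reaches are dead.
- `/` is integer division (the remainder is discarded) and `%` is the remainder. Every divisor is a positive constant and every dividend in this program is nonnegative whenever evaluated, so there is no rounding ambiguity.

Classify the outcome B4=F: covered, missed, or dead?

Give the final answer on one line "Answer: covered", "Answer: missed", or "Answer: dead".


no pool input records B4=F
checking all 225 inputs in the declared domain: B4=F is never recorded -> dead
Answer: dead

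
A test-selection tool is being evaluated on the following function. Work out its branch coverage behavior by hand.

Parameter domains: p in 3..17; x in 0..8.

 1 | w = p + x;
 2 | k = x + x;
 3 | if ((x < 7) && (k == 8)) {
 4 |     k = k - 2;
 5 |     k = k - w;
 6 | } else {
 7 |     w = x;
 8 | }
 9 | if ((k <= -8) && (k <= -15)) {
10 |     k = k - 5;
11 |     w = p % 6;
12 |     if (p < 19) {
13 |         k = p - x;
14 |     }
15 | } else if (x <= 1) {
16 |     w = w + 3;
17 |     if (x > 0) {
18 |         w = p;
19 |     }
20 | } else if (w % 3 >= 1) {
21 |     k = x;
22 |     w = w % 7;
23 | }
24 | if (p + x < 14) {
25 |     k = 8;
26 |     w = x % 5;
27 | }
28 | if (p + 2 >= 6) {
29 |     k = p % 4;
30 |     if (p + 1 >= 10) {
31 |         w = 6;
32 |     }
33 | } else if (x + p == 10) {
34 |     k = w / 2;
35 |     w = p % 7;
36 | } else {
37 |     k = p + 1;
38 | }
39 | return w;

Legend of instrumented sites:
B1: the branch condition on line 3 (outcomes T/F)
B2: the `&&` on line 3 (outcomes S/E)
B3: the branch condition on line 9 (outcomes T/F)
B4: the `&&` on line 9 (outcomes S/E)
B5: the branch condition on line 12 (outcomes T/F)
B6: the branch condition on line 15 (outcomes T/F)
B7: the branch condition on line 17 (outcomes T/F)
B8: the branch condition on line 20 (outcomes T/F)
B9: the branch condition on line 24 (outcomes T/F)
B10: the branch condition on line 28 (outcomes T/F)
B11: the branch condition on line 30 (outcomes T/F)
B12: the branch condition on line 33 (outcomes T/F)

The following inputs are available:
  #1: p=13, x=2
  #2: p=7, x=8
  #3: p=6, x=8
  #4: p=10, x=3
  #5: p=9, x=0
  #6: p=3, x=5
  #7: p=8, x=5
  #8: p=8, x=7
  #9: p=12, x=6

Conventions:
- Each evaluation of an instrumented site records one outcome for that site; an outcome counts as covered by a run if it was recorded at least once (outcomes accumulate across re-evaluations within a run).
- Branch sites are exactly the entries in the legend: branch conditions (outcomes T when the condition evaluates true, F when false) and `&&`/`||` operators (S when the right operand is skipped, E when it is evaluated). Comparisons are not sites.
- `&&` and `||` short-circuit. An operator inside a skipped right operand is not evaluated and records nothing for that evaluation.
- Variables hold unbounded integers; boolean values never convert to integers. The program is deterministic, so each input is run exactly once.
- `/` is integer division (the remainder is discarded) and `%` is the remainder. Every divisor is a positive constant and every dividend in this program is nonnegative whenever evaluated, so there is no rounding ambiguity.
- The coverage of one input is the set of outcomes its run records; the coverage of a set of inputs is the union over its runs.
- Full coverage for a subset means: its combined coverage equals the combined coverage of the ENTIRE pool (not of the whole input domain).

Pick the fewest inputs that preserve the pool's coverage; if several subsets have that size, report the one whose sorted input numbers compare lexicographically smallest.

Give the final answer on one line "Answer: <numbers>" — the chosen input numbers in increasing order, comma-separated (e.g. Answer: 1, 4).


run #1 (p=13, x=2) runs B2->E, B1->F, B4->S, B3->F, B6->F, B8->T, B9->F, B10->T, B11->T; records B1=F, B2=E, B3=F, B4=S, B6=F, B8=T, B9=F, B10=T, B11=T
run #2 (p=7, x=8) runs B2->S, B1->F, B4->S, B3->F, B6->F, B8->T, B9->F, B10->T, B11->F; records B1=F, B2=S, B3=F, B4=S, B6=F, B8=T, B9=F, B10=T, B11=F
run #3 (p=6, x=8) runs B2->S, B1->F, B4->S, B3->F, B6->F, B8->T, B9->F, B10->T, B11->F; records B1=F, B2=S, B3=F, B4=S, B6=F, B8=T, B9=F, B10=T, B11=F
run #4 (p=10, x=3) runs B2->E, B1->F, B4->S, B3->F, B6->F, B8->F, B9->T, B10->T, B11->T; records B1=F, B2=E, B3=F, B4=S, B6=F, B8=F, B9=T, B10=T, B11=T
run #5 (p=9, x=0) runs B2->E, B1->F, B4->S, B3->F, B6->T, B7->F, B9->T, B10->T, B11->T; records B1=F, B2=E, B3=F, B4=S, B6=T, B7=F, B9=T, B10=T, B11=T
run #6 (p=3, x=5) runs B2->E, B1->F, B4->S, B3->F, B6->F, B8->T, B9->T, B10->F, B12->F; records B1=F, B2=E, B3=F, B4=S, B6=F, B8=T, B9=T, B10=F, B12=F
run #7 (p=8, x=5) runs B2->E, B1->F, B4->S, B3->F, B6->F, B8->T, B9->T, B10->T, B11->F; records B1=F, B2=E, B3=F, B4=S, B6=F, B8=T, B9=T, B10=T, B11=F
run #8 (p=8, x=7) runs B2->S, B1->F, B4->S, B3->F, B6->F, B8->T, B9->F, B10->T, B11->F; records B1=F, B2=S, B3=F, B4=S, B6=F, B8=T, B9=F, B10=T, B11=F
run #9 (p=12, x=6) runs B2->E, B1->F, B4->S, B3->F, B6->F, B8->F, B9->F, B10->T, B11->T; records B1=F, B2=E, B3=F, B4=S, B6=F, B8=F, B9=F, B10=T, B11=T
the full pool covers 17 outcomes: B1=F, B2=S, B2=E, B3=F, B4=S, B6=T, B6=F, B7=F, B8=T, B8=F, B9=T, B9=F, B10=T, B10=F, B11=T, B11=F, B12=F
no size-1 subset reaches all 17 outcomes (best union: 9/17)
no size-2 subset reaches all 17 outcomes (best union: 14/17)
no size-3 subset reaches all 17 outcomes (best union: 16/17)
the canonical winner is {2, 4, 5, 6}: size 4, full 17-outcome coverage, earliest index list among size-4 covers
Answer: 2, 4, 5, 6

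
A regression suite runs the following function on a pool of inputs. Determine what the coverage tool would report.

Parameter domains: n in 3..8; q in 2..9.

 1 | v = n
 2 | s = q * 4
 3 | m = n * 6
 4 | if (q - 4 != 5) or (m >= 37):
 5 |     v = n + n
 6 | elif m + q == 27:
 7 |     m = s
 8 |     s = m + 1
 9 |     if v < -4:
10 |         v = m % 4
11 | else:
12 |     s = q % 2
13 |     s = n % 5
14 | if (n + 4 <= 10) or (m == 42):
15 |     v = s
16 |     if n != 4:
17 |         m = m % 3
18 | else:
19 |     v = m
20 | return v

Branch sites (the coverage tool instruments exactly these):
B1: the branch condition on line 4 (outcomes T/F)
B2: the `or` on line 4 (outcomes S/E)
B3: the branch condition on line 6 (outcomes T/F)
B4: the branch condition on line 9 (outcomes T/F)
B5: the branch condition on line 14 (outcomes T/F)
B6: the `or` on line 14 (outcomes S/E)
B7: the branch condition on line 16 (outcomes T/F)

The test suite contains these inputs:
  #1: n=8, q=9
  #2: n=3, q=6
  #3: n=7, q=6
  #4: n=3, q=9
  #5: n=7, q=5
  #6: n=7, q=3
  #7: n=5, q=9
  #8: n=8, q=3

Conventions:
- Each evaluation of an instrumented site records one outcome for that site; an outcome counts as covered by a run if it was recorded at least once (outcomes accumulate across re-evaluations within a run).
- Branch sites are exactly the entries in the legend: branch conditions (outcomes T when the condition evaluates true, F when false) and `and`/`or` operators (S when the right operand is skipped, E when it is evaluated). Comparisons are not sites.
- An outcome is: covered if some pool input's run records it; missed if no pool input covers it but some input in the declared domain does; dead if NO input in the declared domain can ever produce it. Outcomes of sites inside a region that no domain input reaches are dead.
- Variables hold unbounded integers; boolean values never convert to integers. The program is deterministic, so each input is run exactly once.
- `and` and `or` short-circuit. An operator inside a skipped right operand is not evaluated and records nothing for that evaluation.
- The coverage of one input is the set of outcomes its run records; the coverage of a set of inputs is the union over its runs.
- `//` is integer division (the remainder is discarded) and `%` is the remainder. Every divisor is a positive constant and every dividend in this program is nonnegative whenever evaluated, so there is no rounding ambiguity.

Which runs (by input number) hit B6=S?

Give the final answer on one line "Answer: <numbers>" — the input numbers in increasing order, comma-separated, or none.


input #1 (n=8, q=9): never hits B6=S
input #2 (n=3, q=6): hits B6=S
input #3 (n=7, q=6): never hits B6=S
input #4 (n=3, q=9): hits B6=S
input #5 (n=7, q=5): never hits B6=S
input #6 (n=7, q=3): never hits B6=S
input #7 (n=5, q=9): hits B6=S
input #8 (n=8, q=3): never hits B6=S
Answer: 2, 4, 7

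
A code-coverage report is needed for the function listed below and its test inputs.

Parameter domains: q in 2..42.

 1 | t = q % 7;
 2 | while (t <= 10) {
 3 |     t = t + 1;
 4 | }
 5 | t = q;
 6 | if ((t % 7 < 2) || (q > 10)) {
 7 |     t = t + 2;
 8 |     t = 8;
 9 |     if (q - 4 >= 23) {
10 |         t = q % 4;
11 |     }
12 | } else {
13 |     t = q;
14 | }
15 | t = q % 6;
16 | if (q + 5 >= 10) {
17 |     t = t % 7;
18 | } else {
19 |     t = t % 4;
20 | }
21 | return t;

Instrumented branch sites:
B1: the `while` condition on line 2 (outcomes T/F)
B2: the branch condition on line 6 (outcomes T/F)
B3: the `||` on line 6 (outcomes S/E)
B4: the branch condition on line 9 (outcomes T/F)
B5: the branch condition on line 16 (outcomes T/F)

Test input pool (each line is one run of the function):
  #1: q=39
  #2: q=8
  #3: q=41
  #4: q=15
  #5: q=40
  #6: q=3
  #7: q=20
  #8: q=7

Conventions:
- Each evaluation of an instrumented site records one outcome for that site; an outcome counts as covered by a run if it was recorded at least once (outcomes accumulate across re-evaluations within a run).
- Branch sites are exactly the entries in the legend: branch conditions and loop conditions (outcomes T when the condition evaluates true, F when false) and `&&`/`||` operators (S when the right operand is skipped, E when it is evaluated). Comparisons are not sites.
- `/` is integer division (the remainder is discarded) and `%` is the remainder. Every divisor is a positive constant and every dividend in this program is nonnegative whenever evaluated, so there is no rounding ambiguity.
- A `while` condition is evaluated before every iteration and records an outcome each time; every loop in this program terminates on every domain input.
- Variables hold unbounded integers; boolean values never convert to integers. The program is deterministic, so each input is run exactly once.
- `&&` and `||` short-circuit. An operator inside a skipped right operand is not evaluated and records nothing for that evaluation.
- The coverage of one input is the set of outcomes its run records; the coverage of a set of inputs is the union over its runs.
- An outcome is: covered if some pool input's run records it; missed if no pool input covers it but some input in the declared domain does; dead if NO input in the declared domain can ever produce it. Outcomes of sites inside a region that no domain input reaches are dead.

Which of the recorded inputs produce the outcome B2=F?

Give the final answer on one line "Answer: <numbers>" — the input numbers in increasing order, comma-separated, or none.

input #1 (q=39): does not record B2=F
input #2 (q=8): does not record B2=F
input #3 (q=41): does not record B2=F
input #4 (q=15): does not record B2=F
input #5 (q=40): does not record B2=F
input #6 (q=3): records B2=F
input #7 (q=20): does not record B2=F
input #8 (q=7): does not record B2=F

Answer: 6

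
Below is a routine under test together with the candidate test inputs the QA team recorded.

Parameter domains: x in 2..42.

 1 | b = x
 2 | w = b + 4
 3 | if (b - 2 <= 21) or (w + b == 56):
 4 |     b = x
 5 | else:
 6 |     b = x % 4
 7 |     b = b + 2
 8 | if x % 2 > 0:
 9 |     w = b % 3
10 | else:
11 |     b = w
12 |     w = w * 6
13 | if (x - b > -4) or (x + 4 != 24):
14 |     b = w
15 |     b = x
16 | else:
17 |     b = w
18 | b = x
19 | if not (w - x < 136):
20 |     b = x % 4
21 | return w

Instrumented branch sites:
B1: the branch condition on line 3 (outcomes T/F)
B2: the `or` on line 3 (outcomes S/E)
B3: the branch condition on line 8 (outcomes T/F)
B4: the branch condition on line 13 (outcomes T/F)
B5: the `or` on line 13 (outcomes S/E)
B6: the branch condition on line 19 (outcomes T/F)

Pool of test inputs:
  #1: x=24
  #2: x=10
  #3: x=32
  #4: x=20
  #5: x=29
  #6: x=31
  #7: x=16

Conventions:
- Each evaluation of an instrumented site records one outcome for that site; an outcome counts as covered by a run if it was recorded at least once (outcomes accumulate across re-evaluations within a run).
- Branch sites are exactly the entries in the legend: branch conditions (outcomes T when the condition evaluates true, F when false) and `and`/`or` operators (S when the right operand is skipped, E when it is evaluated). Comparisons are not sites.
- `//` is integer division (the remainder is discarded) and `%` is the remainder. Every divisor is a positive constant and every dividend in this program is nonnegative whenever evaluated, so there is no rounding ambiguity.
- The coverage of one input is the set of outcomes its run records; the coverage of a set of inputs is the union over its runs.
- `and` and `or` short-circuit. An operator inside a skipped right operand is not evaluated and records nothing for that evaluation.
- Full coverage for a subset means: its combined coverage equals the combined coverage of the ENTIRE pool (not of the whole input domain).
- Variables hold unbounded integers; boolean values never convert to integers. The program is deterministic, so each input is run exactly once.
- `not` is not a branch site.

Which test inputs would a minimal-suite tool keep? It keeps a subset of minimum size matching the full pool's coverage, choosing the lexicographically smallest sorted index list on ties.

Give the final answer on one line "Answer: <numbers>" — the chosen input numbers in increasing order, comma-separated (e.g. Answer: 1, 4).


input #1 (x=24): events B2->E, B1->F, B3->F, B5->E, B4->T, B6->T; covers B1=F, B2=E, B3=F, B4=T, B5=E, B6=T
input #2 (x=10): events B2->S, B1->T, B3->F, B5->E, B4->T, B6->F; covers B1=T, B2=S, B3=F, B4=T, B5=E, B6=F
input #3 (x=32): events B2->E, B1->F, B3->F, B5->E, B4->T, B6->T; covers B1=F, B2=E, B3=F, B4=T, B5=E, B6=T
input #4 (x=20): events B2->S, B1->T, B3->F, B5->E, B4->F, B6->F; covers B1=T, B2=S, B3=F, B4=F, B5=E, B6=F
input #5 (x=29): events B2->E, B1->F, B3->T, B5->S, B4->T, B6->F; covers B1=F, B2=E, B3=T, B4=T, B5=S, B6=F
input #6 (x=31): events B2->E, B1->F, B3->T, B5->S, B4->T, B6->F; covers B1=F, B2=E, B3=T, B4=T, B5=S, B6=F
input #7 (x=16): events B2->S, B1->T, B3->F, B5->E, B4->T, B6->F; covers B1=T, B2=S, B3=F, B4=T, B5=E, B6=F
the full pool covers 12 outcomes: B1=T, B1=F, B2=S, B2=E, B3=T, B3=F, B4=T, B4=F, B5=S, B5=E, B6=T, B6=F
no size-1 subset reaches all 12 outcomes (best union: 6/12)
no size-2 subset reaches all 12 outcomes (best union: 11/12)
size 3: inputs {1, 4, 5} cover all 12 outcomes, and no lexicographically smaller subset of this size does
Answer: 1, 4, 5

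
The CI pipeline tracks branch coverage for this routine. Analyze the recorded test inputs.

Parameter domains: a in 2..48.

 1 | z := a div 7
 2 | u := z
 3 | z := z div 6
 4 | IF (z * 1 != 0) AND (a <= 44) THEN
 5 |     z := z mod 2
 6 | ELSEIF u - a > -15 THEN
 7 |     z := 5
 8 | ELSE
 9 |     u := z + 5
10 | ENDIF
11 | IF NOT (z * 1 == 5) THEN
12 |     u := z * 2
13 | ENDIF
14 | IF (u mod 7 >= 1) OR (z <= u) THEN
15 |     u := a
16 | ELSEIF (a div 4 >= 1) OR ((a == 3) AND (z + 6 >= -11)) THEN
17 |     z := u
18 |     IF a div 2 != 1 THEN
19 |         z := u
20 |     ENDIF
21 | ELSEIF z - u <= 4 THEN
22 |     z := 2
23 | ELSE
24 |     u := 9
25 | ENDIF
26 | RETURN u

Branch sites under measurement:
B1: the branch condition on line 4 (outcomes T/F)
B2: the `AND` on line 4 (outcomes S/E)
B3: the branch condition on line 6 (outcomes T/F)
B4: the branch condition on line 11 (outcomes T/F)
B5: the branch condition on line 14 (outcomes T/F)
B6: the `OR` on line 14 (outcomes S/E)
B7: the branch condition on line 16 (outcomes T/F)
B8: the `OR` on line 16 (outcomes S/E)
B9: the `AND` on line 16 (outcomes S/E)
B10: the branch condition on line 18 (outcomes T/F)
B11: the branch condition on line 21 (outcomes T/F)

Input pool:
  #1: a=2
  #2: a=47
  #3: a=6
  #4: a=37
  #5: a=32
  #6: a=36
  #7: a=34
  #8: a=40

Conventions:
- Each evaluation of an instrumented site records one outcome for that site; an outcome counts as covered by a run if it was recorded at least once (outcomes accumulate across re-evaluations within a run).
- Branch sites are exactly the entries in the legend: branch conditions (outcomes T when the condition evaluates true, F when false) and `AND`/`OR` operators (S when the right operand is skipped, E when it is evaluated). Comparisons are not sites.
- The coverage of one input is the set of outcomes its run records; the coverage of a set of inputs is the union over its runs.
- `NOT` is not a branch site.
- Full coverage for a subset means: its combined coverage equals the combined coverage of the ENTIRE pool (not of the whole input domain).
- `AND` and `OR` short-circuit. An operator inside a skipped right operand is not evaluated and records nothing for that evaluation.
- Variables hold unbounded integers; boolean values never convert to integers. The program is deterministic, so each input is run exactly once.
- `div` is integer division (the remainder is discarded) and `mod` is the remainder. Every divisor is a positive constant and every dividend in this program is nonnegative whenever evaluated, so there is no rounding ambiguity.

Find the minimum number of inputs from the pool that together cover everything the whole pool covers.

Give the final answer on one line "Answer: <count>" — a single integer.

input #1 (a=2): events B2->S, B1->F, B3->T, B4->F, B6->E, B5->F, B8->E, B9->S, B7->F, B11->F; covers B1=F, B2=S, B3=T, B4=F, B5=F, B6=E, B7=F, B8=E, B9=S, B11=F
input #2 (a=47): events B2->E, B1->F, B3->F, B4->T, B6->S, B5->T; covers B1=F, B2=E, B3=F, B4=T, B5=T, B6=S
input #3 (a=6): events B2->S, B1->F, B3->T, B4->F, B6->E, B5->F, B8->S, B7->T, B10->T; covers B1=F, B2=S, B3=T, B4=F, B5=F, B6=E, B7=T, B8=S, B10=T
input #4 (a=37): events B2->S, B1->F, B3->F, B4->T, B6->E, B5->T; covers B1=F, B2=S, B3=F, B4=T, B5=T, B6=E
input #5 (a=32): events B2->S, B1->F, B3->F, B4->T, B6->E, B5->T; covers B1=F, B2=S, B3=F, B4=T, B5=T, B6=E
input #6 (a=36): events B2->S, B1->F, B3->F, B4->T, B6->E, B5->T; covers B1=F, B2=S, B3=F, B4=T, B5=T, B6=E
input #7 (a=34): events B2->S, B1->F, B3->F, B4->T, B6->E, B5->T; covers B1=F, B2=S, B3=F, B4=T, B5=T, B6=E
input #8 (a=40): events B2->S, B1->F, B3->F, B4->T, B6->E, B5->T; covers B1=F, B2=S, B3=F, B4=T, B5=T, B6=E
pool-wide coverage (18 outcomes): B1=F, B2=S, B2=E, B3=T, B3=F, B4=T, B4=F, B5=T, B5=F, B6=S, B6=E, B7=T, B7=F, B8=S, B8=E, B9=S, B10=T, B11=F
checked all size-1 subsets: none covers 18 outcomes (max 10/18)
checked all size-2 subsets: none covers 18 outcomes (max 15/18)
at size 3, {1, 2, 3} reaches all 18 outcomes; every lexicographically earlier size-3 subset fails

Answer: 3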